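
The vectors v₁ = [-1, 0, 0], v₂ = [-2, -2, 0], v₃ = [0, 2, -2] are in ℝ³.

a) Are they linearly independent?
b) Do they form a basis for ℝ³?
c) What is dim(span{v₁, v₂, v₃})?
Yes independent, yes basis, dim = 3

Stack v₁, v₂, v₃ as rows of a 3×3 matrix.
[[-1, 0, 0]; [-2, -2, 0]; [0, 2, -2]] is already lower triangular with nonzero diagonal entries (-1, -2, -2), so its determinant is the product of the diagonal entries, det = (-1)·(-2)·(-2) = -4 ≠ 0, and the rows are linearly independent.
Three linearly independent vectors in ℝ³ form a basis for ℝ³, so dim(span{v₁,v₂,v₃}) = 3.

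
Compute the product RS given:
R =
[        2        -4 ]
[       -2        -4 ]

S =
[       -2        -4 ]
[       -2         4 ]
RS =
[        4       -24 ]
[       12        -8 ]

Matrix multiplication: (RS)[i][j] = sum over k of R[i][k] * S[k][j].
  (RS)[0][0] = (2)*(-2) + (-4)*(-2) = 4
  (RS)[0][1] = (2)*(-4) + (-4)*(4) = -24
  (RS)[1][0] = (-2)*(-2) + (-4)*(-2) = 12
  (RS)[1][1] = (-2)*(-4) + (-4)*(4) = -8
RS =
[        4       -24 ]
[       12        -8 ]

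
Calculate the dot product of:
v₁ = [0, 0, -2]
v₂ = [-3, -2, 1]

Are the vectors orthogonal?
-2, No

The dot product is the sum of products of corresponding components.
v₁·v₂ = (0)*(-3) + (0)*(-2) + (-2)*(1) = 0 + 0 - 2 = -2.
Two vectors are orthogonal iff their dot product is 0; here the dot product is -2, so the vectors are not orthogonal.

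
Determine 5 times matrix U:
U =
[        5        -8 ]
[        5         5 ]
5U =
[       25       -40 ]
[       25        25 ]

Scalar multiplication is elementwise: (5U)[i][j] = 5 * U[i][j].
  (5U)[0][0] = 5 * (5) = 25
  (5U)[0][1] = 5 * (-8) = -40
  (5U)[1][0] = 5 * (5) = 25
  (5U)[1][1] = 5 * (5) = 25
5U =
[       25       -40 ]
[       25        25 ]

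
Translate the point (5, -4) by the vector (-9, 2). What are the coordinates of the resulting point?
(-4, -2)

Translation by (-9, 2):
x' = 5 + -9 = -4
y' = -4 + 2 = -2
Homogeneous matrix: [[1, 0, -9], [0, 1, 2], [0, 0, 1]]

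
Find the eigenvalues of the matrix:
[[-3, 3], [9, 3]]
λ = -6 and λ = 6

Characteristic equation: det(A - λI) = 0
λ² - (trace)λ + (det) = 0
λ² - (0)λ + (-36) = 0
λ² - 0λ - 36 = 0
Solving: λ = -6, 6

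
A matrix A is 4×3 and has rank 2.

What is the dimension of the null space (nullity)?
1

The rank-nullity theorem for an m×n matrix states:
rank(A) + nullity(A) = n (the number of columns).
Here n = 3 and rank(A) = 2, so nullity(A) = 3 - 2 = 1.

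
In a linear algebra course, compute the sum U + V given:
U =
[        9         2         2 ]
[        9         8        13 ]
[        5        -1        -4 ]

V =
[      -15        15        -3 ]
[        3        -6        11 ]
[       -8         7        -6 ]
U + V =
[       -6        17        -1 ]
[       12         2        24 ]
[       -3         6       -10 ]

Matrix addition is elementwise: (U+V)[i][j] = U[i][j] + V[i][j].
  (U+V)[0][0] = (9) + (-15) = -6
  (U+V)[0][1] = (2) + (15) = 17
  (U+V)[0][2] = (2) + (-3) = -1
  (U+V)[1][0] = (9) + (3) = 12
  (U+V)[1][1] = (8) + (-6) = 2
  (U+V)[1][2] = (13) + (11) = 24
  (U+V)[2][0] = (5) + (-8) = -3
  (U+V)[2][1] = (-1) + (7) = 6
  (U+V)[2][2] = (-4) + (-6) = -10
U + V =
[       -6        17        -1 ]
[       12         2        24 ]
[       -3         6       -10 ]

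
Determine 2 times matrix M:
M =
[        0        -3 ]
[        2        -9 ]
2M =
[        0        -6 ]
[        4       -18 ]

Scalar multiplication is elementwise: (2M)[i][j] = 2 * M[i][j].
  (2M)[0][0] = 2 * (0) = 0
  (2M)[0][1] = 2 * (-3) = -6
  (2M)[1][0] = 2 * (2) = 4
  (2M)[1][1] = 2 * (-9) = -18
2M =
[        0        -6 ]
[        4       -18 ]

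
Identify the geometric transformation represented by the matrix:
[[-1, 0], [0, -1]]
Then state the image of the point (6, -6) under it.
rotation by 180° (or reflection through origin); image of (6, -6) is (-6, 6)

This matches the form [[cos θ, -sin θ], [sin θ, cos θ]] of a rotation matrix; reading off cos θ and sin θ gives the angle.
The matrix [[-1, 0], [0, -1]] represents: rotation by 180° (or reflection through origin).
Applying it to (6, -6): [-1·6 + 0·-6, 0·6 + -1·-6] = (-6, 6).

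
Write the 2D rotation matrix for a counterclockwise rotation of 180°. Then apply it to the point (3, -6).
R = [[-1, 0], [0, -1]]; R·(3, -6) = (-3, 6)

Rotation matrix formula: R(θ) = [[cos θ, -sin θ], [sin θ, cos θ]]
For θ = 180°:
cos(180°) = -1
sin(180°) = 0
R = [[-1, 0], [0, -1]]
Apply to (3, -6): [-1·3 + (0)·-6, 0·3 + -1·-6] = (-3, 6)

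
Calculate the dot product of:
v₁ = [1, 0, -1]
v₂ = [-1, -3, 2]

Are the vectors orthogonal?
-3, No

The dot product is the sum of products of corresponding components.
v₁·v₂ = (1)*(-1) + (0)*(-3) + (-1)*(2) = -1 + 0 - 2 = -3.
Two vectors are orthogonal iff their dot product is 0; here the dot product is -3, so the vectors are not orthogonal.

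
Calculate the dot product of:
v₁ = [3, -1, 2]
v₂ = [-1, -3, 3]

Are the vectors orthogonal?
6, No

The dot product is the sum of products of corresponding components.
v₁·v₂ = (3)*(-1) + (-1)*(-3) + (2)*(3) = -3 + 3 + 6 = 6.
Two vectors are orthogonal iff their dot product is 0; here the dot product is 6, so the vectors are not orthogonal.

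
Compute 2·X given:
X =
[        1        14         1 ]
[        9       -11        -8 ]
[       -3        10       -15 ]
2X =
[        2        28         2 ]
[       18       -22       -16 ]
[       -6        20       -30 ]

Scalar multiplication is elementwise: (2X)[i][j] = 2 * X[i][j].
  (2X)[0][0] = 2 * (1) = 2
  (2X)[0][1] = 2 * (14) = 28
  (2X)[0][2] = 2 * (1) = 2
  (2X)[1][0] = 2 * (9) = 18
  (2X)[1][1] = 2 * (-11) = -22
  (2X)[1][2] = 2 * (-8) = -16
  (2X)[2][0] = 2 * (-3) = -6
  (2X)[2][1] = 2 * (10) = 20
  (2X)[2][2] = 2 * (-15) = -30
2X =
[        2        28         2 ]
[       18       -22       -16 ]
[       -6        20       -30 ]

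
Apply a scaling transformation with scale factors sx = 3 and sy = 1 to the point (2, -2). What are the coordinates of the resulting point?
(6, -2)

Scaling matrix:
[[3, 0], [0, 1]]
Result: (2 × 3, -2 × 1) = (6, -2)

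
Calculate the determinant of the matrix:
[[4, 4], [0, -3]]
-12

For a 2×2 matrix [[a, b], [c, d]], det = ad - bc
det = (4)(-3) - (4)(0) = -12 - 0 = -12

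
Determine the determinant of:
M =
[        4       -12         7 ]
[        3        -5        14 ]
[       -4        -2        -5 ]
det(M) = 522

Expand along row 0 (cofactor expansion): det(M) = a*(e*i - f*h) - b*(d*i - f*g) + c*(d*h - e*g), where the 3×3 is [[a, b, c], [d, e, f], [g, h, i]].
Minor M_00 = (-5)*(-5) - (14)*(-2) = 25 + 28 = 53.
Minor M_01 = (3)*(-5) - (14)*(-4) = -15 + 56 = 41.
Minor M_02 = (3)*(-2) - (-5)*(-4) = -6 - 20 = -26.
det(M) = (4)*(53) - (-12)*(41) + (7)*(-26) = 212 + 492 - 182 = 522.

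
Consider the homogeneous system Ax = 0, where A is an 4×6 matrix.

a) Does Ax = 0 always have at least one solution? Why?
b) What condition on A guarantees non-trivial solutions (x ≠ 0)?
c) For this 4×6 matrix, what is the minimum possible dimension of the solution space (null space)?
a) Yes, x = 0 is always a solution. b) When A has linearly dependent columns (rank < n). c) Minimum nullity = 2.

a) x = 0 satisfies A·0 = 0, so the zero vector is always a solution.
b) Non-trivial solutions exist iff the columns of A are linearly dependent, equivalently rank(A) < n (the number of columns).
c) By rank-nullity, rank(A) + nullity(A) = n = 6. Since A has only 4 rows, rank(A) ≤ 4, so nullity(A) ≥ 6 - 4 = 2.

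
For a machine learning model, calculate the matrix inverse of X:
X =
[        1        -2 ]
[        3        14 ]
det(X) = 20
X⁻¹ =
[     7/10      1/10 ]
[    -3/20      1/20 ]

For a 2×2 matrix X = [[a, b], [c, d]] with det(X) ≠ 0, X⁻¹ = (1/det(X)) * [[d, -b], [-c, a]].
det(X) = (1)*(14) - (-2)*(3) = 14 + 6 = 20.
X⁻¹ = (1/20) * [[14, 2], [-3, 1]].
Dividing each entry by 20 and reducing:
X⁻¹ =
[     7/10      1/10 ]
[    -3/20      1/20 ]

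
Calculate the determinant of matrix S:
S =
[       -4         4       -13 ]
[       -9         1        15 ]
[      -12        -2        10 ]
det(S) = -910

Expand along row 0 (cofactor expansion): det(S) = a*(e*i - f*h) - b*(d*i - f*g) + c*(d*h - e*g), where the 3×3 is [[a, b, c], [d, e, f], [g, h, i]].
Minor M_00 = (1)*(10) - (15)*(-2) = 10 + 30 = 40.
Minor M_01 = (-9)*(10) - (15)*(-12) = -90 + 180 = 90.
Minor M_02 = (-9)*(-2) - (1)*(-12) = 18 + 12 = 30.
det(S) = (-4)*(40) - (4)*(90) + (-13)*(30) = -160 - 360 - 390 = -910.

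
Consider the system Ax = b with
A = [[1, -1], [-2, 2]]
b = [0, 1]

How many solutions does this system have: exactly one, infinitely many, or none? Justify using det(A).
No solution

det(A) = (1)*(2) - (-1)*(-2) = 0, so A is singular.
The column space of A is span(column 1) = span([1, -2]).
b = [0, 1] is not a scalar multiple of column 1, so b ∉ column space and the system is inconsistent — no solution.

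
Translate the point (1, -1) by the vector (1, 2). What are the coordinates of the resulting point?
(2, 1)

Translation by (1, 2):
x' = 1 + 1 = 2
y' = -1 + 2 = 1
Homogeneous matrix: [[1, 0, 1], [0, 1, 2], [0, 0, 1]]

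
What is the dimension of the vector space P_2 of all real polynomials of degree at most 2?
Dimension = 3

A polynomial of degree at most 2 can be written as a₀ + a₁x + a₂x², with 3 free coefficients a₀, a₁, a₂.
The set {1, x, x²} is a basis: it spans P_2 (every such polynomial is a linear combination of these) and is linearly independent (a polynomial is zero iff all its coefficients are zero).
Therefore dim(P_2) = 2 + 1 = 3.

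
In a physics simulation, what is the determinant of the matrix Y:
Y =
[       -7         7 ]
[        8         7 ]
det(Y) = -105

For a 2×2 matrix [[a, b], [c, d]], det = a*d - b*c.
det(Y) = (-7)*(7) - (7)*(8) = -49 - 56 = -105.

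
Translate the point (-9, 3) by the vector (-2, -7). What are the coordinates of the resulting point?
(-11, -4)

Translation by (-2, -7):
x' = -9 + -2 = -11
y' = 3 + -7 = -4
Homogeneous matrix: [[1, 0, -2], [0, 1, -7], [0, 0, 1]]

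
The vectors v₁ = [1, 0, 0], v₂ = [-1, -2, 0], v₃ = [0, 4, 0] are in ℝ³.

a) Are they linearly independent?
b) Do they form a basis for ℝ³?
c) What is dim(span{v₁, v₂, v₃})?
Not independent, not a basis, dim(span) = 2

Check whether v₃ can be written as a linear combination of v₁ and v₂.
v₃ = (-2)·v₁ + (-2)·v₂ = [0, 4, 0], so the three vectors are linearly dependent.
Thus they do not form a basis for ℝ³, and dim(span{v₁, v₂, v₃}) = 2 (spanned by v₁ and v₂).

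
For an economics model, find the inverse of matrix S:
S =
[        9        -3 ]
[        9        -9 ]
det(S) = -54
S⁻¹ =
[      1/6     -1/18 ]
[      1/6      -1/6 ]

For a 2×2 matrix S = [[a, b], [c, d]] with det(S) ≠ 0, S⁻¹ = (1/det(S)) * [[d, -b], [-c, a]].
det(S) = (9)*(-9) - (-3)*(9) = -81 + 27 = -54.
S⁻¹ = (1/-54) * [[-9, 3], [-9, 9]].
Dividing each entry by -54 and reducing:
S⁻¹ =
[      1/6     -1/18 ]
[      1/6      -1/6 ]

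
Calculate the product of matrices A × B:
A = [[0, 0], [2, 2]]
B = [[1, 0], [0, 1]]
[[0, 0], [2, 2]]

Matrix multiplication:
C[0][0] = 0×1 + 0×0 = 0
C[0][1] = 0×0 + 0×1 = 0
C[1][0] = 2×1 + 2×0 = 2
C[1][1] = 2×0 + 2×1 = 2
Result: [[0, 0], [2, 2]]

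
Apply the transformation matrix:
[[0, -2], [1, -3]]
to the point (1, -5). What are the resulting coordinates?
(10, 16)

Matrix multiplication:
[[0, -2], [1, -3]] × [1, -5]ᵀ
= [0×1 + -2×-5, 1×1 + -3×-5]ᵀ
= [10.0000, 16.0000]ᵀ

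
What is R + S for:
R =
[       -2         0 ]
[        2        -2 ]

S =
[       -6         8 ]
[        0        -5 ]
R + S =
[       -8         8 ]
[        2        -7 ]

Matrix addition is elementwise: (R+S)[i][j] = R[i][j] + S[i][j].
  (R+S)[0][0] = (-2) + (-6) = -8
  (R+S)[0][1] = (0) + (8) = 8
  (R+S)[1][0] = (2) + (0) = 2
  (R+S)[1][1] = (-2) + (-5) = -7
R + S =
[       -8         8 ]
[        2        -7 ]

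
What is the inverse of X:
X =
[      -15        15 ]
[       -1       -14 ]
det(X) = 225
X⁻¹ =
[  -14/225     -1/15 ]
[    1/225     -1/15 ]

For a 2×2 matrix X = [[a, b], [c, d]] with det(X) ≠ 0, X⁻¹ = (1/det(X)) * [[d, -b], [-c, a]].
det(X) = (-15)*(-14) - (15)*(-1) = 210 + 15 = 225.
X⁻¹ = (1/225) * [[-14, -15], [1, -15]].
Dividing each entry by 225 and reducing:
X⁻¹ =
[  -14/225     -1/15 ]
[    1/225     -1/15 ]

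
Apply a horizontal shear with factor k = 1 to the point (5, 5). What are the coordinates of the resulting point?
(10, 5)

Shear matrix for horizontal shear with factor k = 1:
[[1, 1], [0, 1]]
Result: (5, 5) → (10, 5)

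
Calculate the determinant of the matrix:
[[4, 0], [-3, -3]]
-12

For a 2×2 matrix [[a, b], [c, d]], det = ad - bc
det = (4)(-3) - (0)(-3) = -12 - 0 = -12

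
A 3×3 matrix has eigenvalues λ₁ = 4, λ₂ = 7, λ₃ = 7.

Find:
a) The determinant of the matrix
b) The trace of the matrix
det = 196, trace = 18

Two standard eigenvalue identities:
- det(A) equals the product of the eigenvalues (counted with multiplicity).
- trace(A) equals the sum of the eigenvalues.
det(A) = (4)*(7)*(7) = 196.
trace(A) = 4 + 7 + 7 = 18.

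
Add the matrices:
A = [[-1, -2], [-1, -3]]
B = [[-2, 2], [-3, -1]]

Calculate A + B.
[[-3, 0], [-4, -4]]

Add corresponding elements:
(-1)+(-2)=-3
(-2)+(2)=0
(-1)+(-3)=-4
(-3)+(-1)=-4
A + B = [[-3, 0], [-4, -4]]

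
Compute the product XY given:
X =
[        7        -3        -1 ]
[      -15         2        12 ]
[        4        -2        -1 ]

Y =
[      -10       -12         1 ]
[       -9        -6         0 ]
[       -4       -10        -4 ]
XY =
[      -39       -56        11 ]
[       84        48       -63 ]
[      -18       -26         8 ]

Matrix multiplication: (XY)[i][j] = sum over k of X[i][k] * Y[k][j].
  (XY)[0][0] = (7)*(-10) + (-3)*(-9) + (-1)*(-4) = -39
  (XY)[0][1] = (7)*(-12) + (-3)*(-6) + (-1)*(-10) = -56
  (XY)[0][2] = (7)*(1) + (-3)*(0) + (-1)*(-4) = 11
  (XY)[1][0] = (-15)*(-10) + (2)*(-9) + (12)*(-4) = 84
  (XY)[1][1] = (-15)*(-12) + (2)*(-6) + (12)*(-10) = 48
  (XY)[1][2] = (-15)*(1) + (2)*(0) + (12)*(-4) = -63
  (XY)[2][0] = (4)*(-10) + (-2)*(-9) + (-1)*(-4) = -18
  (XY)[2][1] = (4)*(-12) + (-2)*(-6) + (-1)*(-10) = -26
  (XY)[2][2] = (4)*(1) + (-2)*(0) + (-1)*(-4) = 8
XY =
[      -39       -56        11 ]
[       84        48       -63 ]
[      -18       -26         8 ]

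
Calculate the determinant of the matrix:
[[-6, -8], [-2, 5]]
-46

For a 2×2 matrix [[a, b], [c, d]], det = ad - bc
det = (-6)(5) - (-8)(-2) = -30 - 16 = -46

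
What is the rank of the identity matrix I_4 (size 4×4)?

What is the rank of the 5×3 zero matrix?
rank(I_4) = 4, rank(0) = 0

The identity I_4 has 4 columns that are the standard basis vectors e_1, …, e_4. These are linearly independent, so all 4 columns are pivots and rank(I_4) = 4.
The 5×3 zero matrix has every entry zero, so every row is the zero row and there are no pivots; rank(0) = 0.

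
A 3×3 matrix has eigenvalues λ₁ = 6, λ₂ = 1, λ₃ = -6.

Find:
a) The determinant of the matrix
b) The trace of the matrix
det = -36, trace = 1

Two standard eigenvalue identities:
- det(A) equals the product of the eigenvalues (counted with multiplicity).
- trace(A) equals the sum of the eigenvalues.
det(A) = (6)*(1)*(-6) = -36.
trace(A) = 6 + 1 - 6 = 1.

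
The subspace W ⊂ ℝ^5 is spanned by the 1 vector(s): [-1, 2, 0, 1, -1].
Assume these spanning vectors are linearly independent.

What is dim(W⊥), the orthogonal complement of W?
dim(W⊥) = 4

For any subspace W of ℝ^n, dim(W) + dim(W⊥) = n (the whole-space dimension).
Here the given 1 vectors are linearly independent, so dim(W) = 1.
Thus dim(W⊥) = n - dim(W) = 5 - 1 = 4.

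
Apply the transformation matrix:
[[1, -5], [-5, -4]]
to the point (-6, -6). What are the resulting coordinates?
(24, 54)

Matrix multiplication:
[[1, -5], [-5, -4]] × [-6, -6]ᵀ
= [1×-6 + -5×-6, -5×-6 + -4×-6]ᵀ
= [24.0000, 54.0000]ᵀ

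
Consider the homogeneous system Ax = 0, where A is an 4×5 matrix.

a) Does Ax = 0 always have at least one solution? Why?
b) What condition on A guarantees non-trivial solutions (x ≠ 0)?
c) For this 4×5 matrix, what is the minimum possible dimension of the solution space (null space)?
a) Yes, x = 0 is always a solution. b) When A has linearly dependent columns (rank < n). c) Minimum nullity = 1.

a) x = 0 satisfies A·0 = 0, so the zero vector is always a solution.
b) Non-trivial solutions exist iff the columns of A are linearly dependent, equivalently rank(A) < n (the number of columns).
c) By rank-nullity, rank(A) + nullity(A) = n = 5. Since A has only 4 rows, rank(A) ≤ 4, so nullity(A) ≥ 5 - 4 = 1.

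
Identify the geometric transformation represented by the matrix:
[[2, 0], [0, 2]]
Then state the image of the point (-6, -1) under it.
uniform scaling by factor 2; image of (-6, -1) is (-12, -2)

This is a diagonal matrix with equal entries 2, so it scales both axes by the same factor 2.
The matrix [[2, 0], [0, 2]] represents: uniform scaling by factor 2.
Applying it to (-6, -1): [2·-6 + 0·-1, 0·-6 + 2·-1] = (-12, -2).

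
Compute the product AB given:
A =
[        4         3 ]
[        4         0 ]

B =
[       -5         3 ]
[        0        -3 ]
AB =
[      -20         3 ]
[      -20        12 ]

Matrix multiplication: (AB)[i][j] = sum over k of A[i][k] * B[k][j].
  (AB)[0][0] = (4)*(-5) + (3)*(0) = -20
  (AB)[0][1] = (4)*(3) + (3)*(-3) = 3
  (AB)[1][0] = (4)*(-5) + (0)*(0) = -20
  (AB)[1][1] = (4)*(3) + (0)*(-3) = 12
AB =
[      -20         3 ]
[      -20        12 ]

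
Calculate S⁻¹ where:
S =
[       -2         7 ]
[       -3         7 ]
det(S) = 7
S⁻¹ =
[        1        -1 ]
[      3/7      -2/7 ]

For a 2×2 matrix S = [[a, b], [c, d]] with det(S) ≠ 0, S⁻¹ = (1/det(S)) * [[d, -b], [-c, a]].
det(S) = (-2)*(7) - (7)*(-3) = -14 + 21 = 7.
S⁻¹ = (1/7) * [[7, -7], [3, -2]].
Dividing each entry by 7 and reducing:
S⁻¹ =
[        1        -1 ]
[      3/7      -2/7 ]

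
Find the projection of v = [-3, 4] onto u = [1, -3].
[-3/2, 9/2]

The projection of v onto u is proj_u(v) = ((v·u) / (u·u)) · u.
v·u = (-3)*(1) + (4)*(-3) = -15.
u·u = (1)*(1) + (-3)*(-3) = 10.
coefficient = -15 / 10 = -3/2.
proj_u(v) = -3/2 · [1, -3] = [-3/2, 9/2].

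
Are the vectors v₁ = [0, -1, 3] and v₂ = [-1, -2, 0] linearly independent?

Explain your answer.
Yes, linearly independent

Two vectors are linearly dependent iff one is a scalar multiple of the other.
No single scalar k satisfies v₂ = k·v₁ (the ratios of corresponding entries disagree), so v₁ and v₂ are linearly independent.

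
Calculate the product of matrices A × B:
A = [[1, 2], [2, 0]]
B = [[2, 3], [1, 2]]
[[4, 7], [4, 6]]

Matrix multiplication:
C[0][0] = 1×2 + 2×1 = 4
C[0][1] = 1×3 + 2×2 = 7
C[1][0] = 2×2 + 0×1 = 4
C[1][1] = 2×3 + 0×2 = 6
Result: [[4, 7], [4, 6]]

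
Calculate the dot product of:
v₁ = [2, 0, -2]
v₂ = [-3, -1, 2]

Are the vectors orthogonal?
-10, No

The dot product is the sum of products of corresponding components.
v₁·v₂ = (2)*(-3) + (0)*(-1) + (-2)*(2) = -6 + 0 - 4 = -10.
Two vectors are orthogonal iff their dot product is 0; here the dot product is -10, so the vectors are not orthogonal.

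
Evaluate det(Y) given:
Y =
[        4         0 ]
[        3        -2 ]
det(Y) = -8

For a 2×2 matrix [[a, b], [c, d]], det = a*d - b*c.
det(Y) = (4)*(-2) - (0)*(3) = -8 - 0 = -8.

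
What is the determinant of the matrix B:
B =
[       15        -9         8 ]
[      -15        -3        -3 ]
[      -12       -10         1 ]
det(B) = -42

Expand along row 0 (cofactor expansion): det(B) = a*(e*i - f*h) - b*(d*i - f*g) + c*(d*h - e*g), where the 3×3 is [[a, b, c], [d, e, f], [g, h, i]].
Minor M_00 = (-3)*(1) - (-3)*(-10) = -3 - 30 = -33.
Minor M_01 = (-15)*(1) - (-3)*(-12) = -15 - 36 = -51.
Minor M_02 = (-15)*(-10) - (-3)*(-12) = 150 - 36 = 114.
det(B) = (15)*(-33) - (-9)*(-51) + (8)*(114) = -495 - 459 + 912 = -42.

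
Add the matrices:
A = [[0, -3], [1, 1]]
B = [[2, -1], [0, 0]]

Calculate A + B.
[[2, -4], [1, 1]]

Add corresponding elements:
(0)+(2)=2
(-3)+(-1)=-4
(1)+(0)=1
(1)+(0)=1
A + B = [[2, -4], [1, 1]]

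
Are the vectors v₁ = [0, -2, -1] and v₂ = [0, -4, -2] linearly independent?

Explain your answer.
No, linearly dependent (v₂ = 2·v₁)

Check whether there is a scalar k with v₂ = k·v₁.
Comparing components, k = 2 satisfies 2·[0, -2, -1] = [0, -4, -2].
Since v₂ is a scalar multiple of v₁, the two vectors are linearly dependent.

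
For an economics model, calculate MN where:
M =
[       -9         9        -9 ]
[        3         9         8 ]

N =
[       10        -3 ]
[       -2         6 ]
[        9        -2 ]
MN =
[     -189        99 ]
[       84        29 ]

Matrix multiplication: (MN)[i][j] = sum over k of M[i][k] * N[k][j].
  (MN)[0][0] = (-9)*(10) + (9)*(-2) + (-9)*(9) = -189
  (MN)[0][1] = (-9)*(-3) + (9)*(6) + (-9)*(-2) = 99
  (MN)[1][0] = (3)*(10) + (9)*(-2) + (8)*(9) = 84
  (MN)[1][1] = (3)*(-3) + (9)*(6) + (8)*(-2) = 29
MN =
[     -189        99 ]
[       84        29 ]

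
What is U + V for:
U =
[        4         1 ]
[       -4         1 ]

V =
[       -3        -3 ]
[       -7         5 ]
U + V =
[        1        -2 ]
[      -11         6 ]

Matrix addition is elementwise: (U+V)[i][j] = U[i][j] + V[i][j].
  (U+V)[0][0] = (4) + (-3) = 1
  (U+V)[0][1] = (1) + (-3) = -2
  (U+V)[1][0] = (-4) + (-7) = -11
  (U+V)[1][1] = (1) + (5) = 6
U + V =
[        1        -2 ]
[      -11         6 ]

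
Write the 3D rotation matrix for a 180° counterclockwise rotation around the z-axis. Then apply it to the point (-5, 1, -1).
R = [[-1, 0, 0], [0, -1, 0], [0, 0, 1]]; R·(-5, 1, -1) = (5, -1, -1)

Rotation matrix for 180° around z-axis:
cos(180°) = -1, sin(180°) = 0
R = [[-1, 0, 0], [0, -1, 0], [0, 0, 1]]
Apply to (-5, 1, -1): R·[-5, 1, -1]ᵀ = (5, -1, -1)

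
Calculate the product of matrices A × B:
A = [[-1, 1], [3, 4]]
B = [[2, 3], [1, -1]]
[[-1, -4], [10, 5]]

Matrix multiplication:
C[0][0] = -1×2 + 1×1 = -1
C[0][1] = -1×3 + 1×-1 = -4
C[1][0] = 3×2 + 4×1 = 10
C[1][1] = 3×3 + 4×-1 = 5
Result: [[-1, -4], [10, 5]]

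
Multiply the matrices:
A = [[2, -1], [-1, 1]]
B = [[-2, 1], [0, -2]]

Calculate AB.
[[-4, 4], [2, -3]]

Each entry (i,j) of AB = sum over k of A[i][k]*B[k][j].
(AB)[0][0] = (2)*(-2) + (-1)*(0) = -4
(AB)[0][1] = (2)*(1) + (-1)*(-2) = 4
(AB)[1][0] = (-1)*(-2) + (1)*(0) = 2
(AB)[1][1] = (-1)*(1) + (1)*(-2) = -3
AB = [[-4, 4], [2, -3]]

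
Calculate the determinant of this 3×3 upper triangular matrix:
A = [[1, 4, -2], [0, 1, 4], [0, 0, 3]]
3

The determinant of a triangular matrix is the product of its diagonal entries (the off-diagonal entries above the diagonal do not affect it).
det(A) = (1) * (1) * (3) = 3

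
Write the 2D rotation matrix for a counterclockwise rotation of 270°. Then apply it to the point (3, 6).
R = [[0, 1], [-1, 0]]; R·(3, 6) = (6, -3)

Rotation matrix formula: R(θ) = [[cos θ, -sin θ], [sin θ, cos θ]]
For θ = 270°:
cos(270°) = 0
sin(270°) = -1
R = [[0, 1], [-1, 0]]
Apply to (3, 6): [0·3 + (1)·6, -1·3 + 0·6] = (6, -3)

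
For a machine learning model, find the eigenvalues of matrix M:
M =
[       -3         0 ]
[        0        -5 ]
λ = -5, -3

Solve det(M - λI) = 0. For a 2×2 matrix the characteristic equation is λ² - (trace)λ + det = 0.
trace(M) = a + d = -3 - 5 = -8.
det(M) = a*d - b*c = (-3)*(-5) - (0)*(0) = 15 - 0 = 15.
Characteristic equation: λ² - (-8)λ + (15) = 0.
Discriminant = (-8)² - 4*(15) = 64 - 60 = 4.
λ = (-8 ± √4) / 2 = (-8 ± 2) / 2 = -5, -3.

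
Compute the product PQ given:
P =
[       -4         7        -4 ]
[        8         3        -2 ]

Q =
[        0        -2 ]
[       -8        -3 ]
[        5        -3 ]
PQ =
[      -76        -1 ]
[      -34       -19 ]

Matrix multiplication: (PQ)[i][j] = sum over k of P[i][k] * Q[k][j].
  (PQ)[0][0] = (-4)*(0) + (7)*(-8) + (-4)*(5) = -76
  (PQ)[0][1] = (-4)*(-2) + (7)*(-3) + (-4)*(-3) = -1
  (PQ)[1][0] = (8)*(0) + (3)*(-8) + (-2)*(5) = -34
  (PQ)[1][1] = (8)*(-2) + (3)*(-3) + (-2)*(-3) = -19
PQ =
[      -76        -1 ]
[      -34       -19 ]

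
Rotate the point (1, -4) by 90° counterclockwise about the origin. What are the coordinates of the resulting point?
(4, 1)

Rotation matrix R(θ) = [[cos θ, -sin θ], [sin θ, cos θ]]; for θ = 90°:
R = [[0, -1], [1, 0]]
Result: R × [1, -4]ᵀ = [0·1 + (-1)·-4, 1·1 + (0)·-4]ᵀ = (4, 1)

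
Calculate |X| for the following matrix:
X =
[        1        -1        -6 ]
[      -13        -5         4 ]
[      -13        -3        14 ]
det(X) = -32

Expand along row 0 (cofactor expansion): det(X) = a*(e*i - f*h) - b*(d*i - f*g) + c*(d*h - e*g), where the 3×3 is [[a, b, c], [d, e, f], [g, h, i]].
Minor M_00 = (-5)*(14) - (4)*(-3) = -70 + 12 = -58.
Minor M_01 = (-13)*(14) - (4)*(-13) = -182 + 52 = -130.
Minor M_02 = (-13)*(-3) - (-5)*(-13) = 39 - 65 = -26.
det(X) = (1)*(-58) - (-1)*(-130) + (-6)*(-26) = -58 - 130 + 156 = -32.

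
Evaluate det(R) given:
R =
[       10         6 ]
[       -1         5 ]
det(R) = 56

For a 2×2 matrix [[a, b], [c, d]], det = a*d - b*c.
det(R) = (10)*(5) - (6)*(-1) = 50 + 6 = 56.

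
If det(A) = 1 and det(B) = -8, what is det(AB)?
-8

Use the multiplicative property of determinants: det(AB) = det(A)*det(B).
det(AB) = (1)*(-8) = -8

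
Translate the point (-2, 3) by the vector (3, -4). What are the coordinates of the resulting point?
(1, -1)

Translation by (3, -4):
x' = -2 + 3 = 1
y' = 3 + -4 = -1
Homogeneous matrix: [[1, 0, 3], [0, 1, -4], [0, 0, 1]]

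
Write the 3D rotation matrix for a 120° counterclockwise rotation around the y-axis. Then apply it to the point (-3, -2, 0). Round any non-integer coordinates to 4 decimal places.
R = [[-1/2, 0, √3/2], [0, 1, 0], [-√3/2, 0, -1/2]]; R·(-3, -2, 0) = (1.5000, -2.0000, 2.5981)

Rotation matrix for 120° around y-axis:
cos(120°) = -1/2, sin(120°) = √3/2
R = [[-1/2, 0, √3/2], [0, 1, 0], [-√3/2, 0, -1/2]]
Apply to (-3, -2, 0): R·[-3, -2, 0]ᵀ = (1.5000, -2.0000, 2.5981)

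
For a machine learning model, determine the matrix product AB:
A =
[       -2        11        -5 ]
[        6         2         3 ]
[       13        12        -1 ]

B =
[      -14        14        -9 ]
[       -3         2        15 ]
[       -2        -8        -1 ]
AB =
[        5        34       188 ]
[      -96        64       -27 ]
[     -216       214        64 ]

Matrix multiplication: (AB)[i][j] = sum over k of A[i][k] * B[k][j].
  (AB)[0][0] = (-2)*(-14) + (11)*(-3) + (-5)*(-2) = 5
  (AB)[0][1] = (-2)*(14) + (11)*(2) + (-5)*(-8) = 34
  (AB)[0][2] = (-2)*(-9) + (11)*(15) + (-5)*(-1) = 188
  (AB)[1][0] = (6)*(-14) + (2)*(-3) + (3)*(-2) = -96
  (AB)[1][1] = (6)*(14) + (2)*(2) + (3)*(-8) = 64
  (AB)[1][2] = (6)*(-9) + (2)*(15) + (3)*(-1) = -27
  (AB)[2][0] = (13)*(-14) + (12)*(-3) + (-1)*(-2) = -216
  (AB)[2][1] = (13)*(14) + (12)*(2) + (-1)*(-8) = 214
  (AB)[2][2] = (13)*(-9) + (12)*(15) + (-1)*(-1) = 64
AB =
[        5        34       188 ]
[      -96        64       -27 ]
[     -216       214        64 ]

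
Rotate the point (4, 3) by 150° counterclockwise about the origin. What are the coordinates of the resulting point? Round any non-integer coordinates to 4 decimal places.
(-4.9641, -0.5981)

Rotation matrix R(θ) = [[cos θ, -sin θ], [sin θ, cos θ]]; for θ = 150°:
R = [[-√3/2, -1/2], [1/2, -√3/2]]
Result: R × [4, 3]ᵀ = [-√3/2·4 + (-1/2)·3, 1/2·4 + (-√3/2)·3]ᵀ = (-4.9641, -0.5981)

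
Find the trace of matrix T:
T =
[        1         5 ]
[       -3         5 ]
tr(T) = 1 + 5 = 6

The trace of a square matrix is the sum of its diagonal entries.
Diagonal entries of T: T[0][0] = 1, T[1][1] = 5.
tr(T) = 1 + 5 = 6.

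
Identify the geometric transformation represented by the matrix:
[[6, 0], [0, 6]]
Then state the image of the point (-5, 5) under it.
uniform scaling by factor 6; image of (-5, 5) is (-30, 30)

This is a diagonal matrix with equal entries 6, so it scales both axes by the same factor 6.
The matrix [[6, 0], [0, 6]] represents: uniform scaling by factor 6.
Applying it to (-5, 5): [6·-5 + 0·5, 0·-5 + 6·5] = (-30, 30).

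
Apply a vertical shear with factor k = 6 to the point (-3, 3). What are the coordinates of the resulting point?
(-3, -15)

Shear matrix for vertical shear with factor k = 6:
[[1, 0], [6, 1]]
Result: (-3, 3) → (-3, -15)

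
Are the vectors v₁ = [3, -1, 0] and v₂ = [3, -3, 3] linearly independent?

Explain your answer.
Yes, linearly independent

Two vectors are linearly dependent iff one is a scalar multiple of the other.
No single scalar k satisfies v₂ = k·v₁ (the ratios of corresponding entries disagree), so v₁ and v₂ are linearly independent.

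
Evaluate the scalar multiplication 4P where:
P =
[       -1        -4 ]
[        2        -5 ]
4P =
[       -4       -16 ]
[        8       -20 ]

Scalar multiplication is elementwise: (4P)[i][j] = 4 * P[i][j].
  (4P)[0][0] = 4 * (-1) = -4
  (4P)[0][1] = 4 * (-4) = -16
  (4P)[1][0] = 4 * (2) = 8
  (4P)[1][1] = 4 * (-5) = -20
4P =
[       -4       -16 ]
[        8       -20 ]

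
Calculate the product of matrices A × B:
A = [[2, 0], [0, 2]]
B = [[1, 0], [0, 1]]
[[2, 0], [0, 2]]

Matrix multiplication:
C[0][0] = 2×1 + 0×0 = 2
C[0][1] = 2×0 + 0×1 = 0
C[1][0] = 0×1 + 2×0 = 0
C[1][1] = 0×0 + 2×1 = 2
Result: [[2, 0], [0, 2]]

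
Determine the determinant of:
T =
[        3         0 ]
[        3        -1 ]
det(T) = -3

For a 2×2 matrix [[a, b], [c, d]], det = a*d - b*c.
det(T) = (3)*(-1) - (0)*(3) = -3 - 0 = -3.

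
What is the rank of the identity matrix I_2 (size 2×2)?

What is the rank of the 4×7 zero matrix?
rank(I_2) = 2, rank(0) = 0

The identity I_2 has 2 columns that are the standard basis vectors e_1, …, e_2. These are linearly independent, so all 2 columns are pivots and rank(I_2) = 2.
The 4×7 zero matrix has every entry zero, so every row is the zero row and there are no pivots; rank(0) = 0.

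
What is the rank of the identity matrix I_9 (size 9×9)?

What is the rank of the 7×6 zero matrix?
rank(I_9) = 9, rank(0) = 0

The identity I_9 has 9 columns that are the standard basis vectors e_1, …, e_9. These are linearly independent, so all 9 columns are pivots and rank(I_9) = 9.
The 7×6 zero matrix has every entry zero, so every row is the zero row and there are no pivots; rank(0) = 0.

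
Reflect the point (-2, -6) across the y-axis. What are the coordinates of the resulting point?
(2, -6)

Reflection across y-axis: (-2, -6) → (2, -6)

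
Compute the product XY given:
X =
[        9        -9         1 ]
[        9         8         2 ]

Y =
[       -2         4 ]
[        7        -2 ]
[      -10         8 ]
XY =
[      -91        62 ]
[       18        36 ]

Matrix multiplication: (XY)[i][j] = sum over k of X[i][k] * Y[k][j].
  (XY)[0][0] = (9)*(-2) + (-9)*(7) + (1)*(-10) = -91
  (XY)[0][1] = (9)*(4) + (-9)*(-2) + (1)*(8) = 62
  (XY)[1][0] = (9)*(-2) + (8)*(7) + (2)*(-10) = 18
  (XY)[1][1] = (9)*(4) + (8)*(-2) + (2)*(8) = 36
XY =
[      -91        62 ]
[       18        36 ]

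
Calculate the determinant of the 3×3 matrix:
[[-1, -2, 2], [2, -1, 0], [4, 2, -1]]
11

Expansion along first row:
det = -1·det([[-1,0],[2,-1]]) - -2·det([[2,0],[4,-1]]) + 2·det([[2,-1],[4,2]])
    = -1·(-1·-1 - 0·2) - -2·(2·-1 - 0·4) + 2·(2·2 - -1·4)
    = -1·1 - -2·-2 + 2·8
    = -1 + -4 + 16 = 11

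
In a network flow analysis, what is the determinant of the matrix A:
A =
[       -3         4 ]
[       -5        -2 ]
det(A) = 26

For a 2×2 matrix [[a, b], [c, d]], det = a*d - b*c.
det(A) = (-3)*(-2) - (4)*(-5) = 6 + 20 = 26.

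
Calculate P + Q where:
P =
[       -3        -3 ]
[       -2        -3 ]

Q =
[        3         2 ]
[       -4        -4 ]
P + Q =
[        0        -1 ]
[       -6        -7 ]

Matrix addition is elementwise: (P+Q)[i][j] = P[i][j] + Q[i][j].
  (P+Q)[0][0] = (-3) + (3) = 0
  (P+Q)[0][1] = (-3) + (2) = -1
  (P+Q)[1][0] = (-2) + (-4) = -6
  (P+Q)[1][1] = (-3) + (-4) = -7
P + Q =
[        0        -1 ]
[       -6        -7 ]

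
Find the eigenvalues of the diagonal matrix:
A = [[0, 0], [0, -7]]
λ₁ = 0, λ₂ = -7

The characteristic polynomial of A is det(A - λI) = (0 - λ)(-7 - λ) = 0.
The roots are λ = 0 and λ = -7, so the eigenvalues are the diagonal entries.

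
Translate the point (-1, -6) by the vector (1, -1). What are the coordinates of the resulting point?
(0, -7)

Translation by (1, -1):
x' = -1 + 1 = 0
y' = -6 + -1 = -7
Homogeneous matrix: [[1, 0, 1], [0, 1, -1], [0, 0, 1]]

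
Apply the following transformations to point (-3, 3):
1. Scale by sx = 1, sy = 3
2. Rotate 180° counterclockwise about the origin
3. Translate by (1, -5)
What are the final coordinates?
(4, -14)

Step 1: Scale → (-3, 9)
Step 2: Rotate 180° → (3, -9)
Step 3: Translate → (4, -14)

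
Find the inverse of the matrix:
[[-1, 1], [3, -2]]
[[2, 1], [3, 1]]

For [[a,b],[c,d]], inverse = (1/det)·[[d,-b],[-c,a]]
det = -1·-2 - 1·3 = -1
Inverse = (1/-1)·[[-2, -1], [-3, -1]]
        = [[2, 1], [3, 1]]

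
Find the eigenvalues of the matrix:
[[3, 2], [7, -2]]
λ = -4 and λ = 5

Characteristic equation: det(A - λI) = 0
λ² - (trace)λ + (det) = 0
λ² - (1)λ + (-20) = 0
λ² - 1λ - 20 = 0
Solving: λ = -4, 5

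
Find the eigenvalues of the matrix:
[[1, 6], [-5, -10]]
λ = -5 and λ = -4

Characteristic equation: det(A - λI) = 0
λ² - (trace)λ + (det) = 0
λ² - (-9)λ + (20) = 0
λ² + 9λ + 20 = 0
Solving: λ = -5, -4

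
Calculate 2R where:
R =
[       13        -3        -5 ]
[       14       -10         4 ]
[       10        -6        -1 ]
2R =
[       26        -6       -10 ]
[       28       -20         8 ]
[       20       -12        -2 ]

Scalar multiplication is elementwise: (2R)[i][j] = 2 * R[i][j].
  (2R)[0][0] = 2 * (13) = 26
  (2R)[0][1] = 2 * (-3) = -6
  (2R)[0][2] = 2 * (-5) = -10
  (2R)[1][0] = 2 * (14) = 28
  (2R)[1][1] = 2 * (-10) = -20
  (2R)[1][2] = 2 * (4) = 8
  (2R)[2][0] = 2 * (10) = 20
  (2R)[2][1] = 2 * (-6) = -12
  (2R)[2][2] = 2 * (-1) = -2
2R =
[       26        -6       -10 ]
[       28       -20         8 ]
[       20       -12        -2 ]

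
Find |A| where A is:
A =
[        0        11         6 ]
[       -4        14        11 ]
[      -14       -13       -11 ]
det(A) = -690

Expand along row 0 (cofactor expansion): det(A) = a*(e*i - f*h) - b*(d*i - f*g) + c*(d*h - e*g), where the 3×3 is [[a, b, c], [d, e, f], [g, h, i]].
Minor M_00 = (14)*(-11) - (11)*(-13) = -154 + 143 = -11.
Minor M_01 = (-4)*(-11) - (11)*(-14) = 44 + 154 = 198.
Minor M_02 = (-4)*(-13) - (14)*(-14) = 52 + 196 = 248.
det(A) = (0)*(-11) - (11)*(198) + (6)*(248) = 0 - 2178 + 1488 = -690.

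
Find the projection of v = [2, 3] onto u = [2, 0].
[2, 0]

The projection of v onto u is proj_u(v) = ((v·u) / (u·u)) · u.
v·u = (2)*(2) + (3)*(0) = 4.
u·u = (2)*(2) + (0)*(0) = 4.
coefficient = 4 / 4 = 1.
proj_u(v) = 1 · [2, 0] = [2, 0].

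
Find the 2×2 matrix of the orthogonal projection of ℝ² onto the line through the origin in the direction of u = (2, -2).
[[1/2, -1/2], [-1/2, 1/2]]

The orthogonal projection onto the line spanned by a nonzero vector u = (a, b) has matrix P = (u uᵀ) / (uᵀ u) = (1/(a² + b²)) · [[a², ab], [ab, b²]].
Here u = (2, -2), so a² + b² = 4 + 4 = 8.
P = (1/8) · [[4, -4], [-4, 4]] = [[1/2, -1/2], [-1/2, 1/2]].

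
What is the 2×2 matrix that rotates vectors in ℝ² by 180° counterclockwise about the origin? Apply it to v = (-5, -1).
R = [[-1, 0], [0, -1]]; R·v = (5, 1)

A counterclockwise rotation by angle θ in ℝ² has matrix R(θ) = [[cos θ, -sin θ], [sin θ, cos θ]].
For θ = 180°: cos θ = -1, sin θ = 0.
R(180°) = [[-1, 0], [0, -1]].
R·v = [-1·-5 + (0)·-1, 0·-5 + -1·-1] = (5, 1).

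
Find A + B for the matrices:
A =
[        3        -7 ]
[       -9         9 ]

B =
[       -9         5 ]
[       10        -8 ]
A + B =
[       -6        -2 ]
[        1         1 ]

Matrix addition is elementwise: (A+B)[i][j] = A[i][j] + B[i][j].
  (A+B)[0][0] = (3) + (-9) = -6
  (A+B)[0][1] = (-7) + (5) = -2
  (A+B)[1][0] = (-9) + (10) = 1
  (A+B)[1][1] = (9) + (-8) = 1
A + B =
[       -6        -2 ]
[        1         1 ]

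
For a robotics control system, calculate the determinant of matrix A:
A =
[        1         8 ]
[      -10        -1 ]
det(A) = 79

For a 2×2 matrix [[a, b], [c, d]], det = a*d - b*c.
det(A) = (1)*(-1) - (8)*(-10) = -1 + 80 = 79.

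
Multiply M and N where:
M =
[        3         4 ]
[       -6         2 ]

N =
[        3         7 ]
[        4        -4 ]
MN =
[       25         5 ]
[      -10       -50 ]

Matrix multiplication: (MN)[i][j] = sum over k of M[i][k] * N[k][j].
  (MN)[0][0] = (3)*(3) + (4)*(4) = 25
  (MN)[0][1] = (3)*(7) + (4)*(-4) = 5
  (MN)[1][0] = (-6)*(3) + (2)*(4) = -10
  (MN)[1][1] = (-6)*(7) + (2)*(-4) = -50
MN =
[       25         5 ]
[      -10       -50 ]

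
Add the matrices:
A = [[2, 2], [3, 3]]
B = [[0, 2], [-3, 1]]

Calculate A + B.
[[2, 4], [0, 4]]

Add corresponding elements:
(2)+(0)=2
(2)+(2)=4
(3)+(-3)=0
(3)+(1)=4
A + B = [[2, 4], [0, 4]]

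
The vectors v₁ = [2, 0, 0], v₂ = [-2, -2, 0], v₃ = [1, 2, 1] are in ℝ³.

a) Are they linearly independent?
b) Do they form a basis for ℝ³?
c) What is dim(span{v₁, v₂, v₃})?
Yes independent, yes basis, dim = 3

Stack v₁, v₂, v₃ as rows of a 3×3 matrix.
[[2, 0, 0]; [-2, -2, 0]; [1, 2, 1]] is already lower triangular with nonzero diagonal entries (2, -2, 1), so its determinant is the product of the diagonal entries, det = (2)·(-2)·(1) = -4 ≠ 0, and the rows are linearly independent.
Three linearly independent vectors in ℝ³ form a basis for ℝ³, so dim(span{v₁,v₂,v₃}) = 3.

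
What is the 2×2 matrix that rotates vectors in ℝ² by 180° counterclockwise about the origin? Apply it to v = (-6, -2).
R = [[-1, 0], [0, -1]]; R·v = (6, 2)

A counterclockwise rotation by angle θ in ℝ² has matrix R(θ) = [[cos θ, -sin θ], [sin θ, cos θ]].
For θ = 180°: cos θ = -1, sin θ = 0.
R(180°) = [[-1, 0], [0, -1]].
R·v = [-1·-6 + (0)·-2, 0·-6 + -1·-2] = (6, 2).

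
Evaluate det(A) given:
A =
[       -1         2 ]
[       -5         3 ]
det(A) = 7

For a 2×2 matrix [[a, b], [c, d]], det = a*d - b*c.
det(A) = (-1)*(3) - (2)*(-5) = -3 + 10 = 7.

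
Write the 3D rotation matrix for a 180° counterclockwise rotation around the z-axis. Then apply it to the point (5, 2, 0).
R = [[-1, 0, 0], [0, -1, 0], [0, 0, 1]]; R·(5, 2, 0) = (-5, -2, 0)

Rotation matrix for 180° around z-axis:
cos(180°) = -1, sin(180°) = 0
R = [[-1, 0, 0], [0, -1, 0], [0, 0, 1]]
Apply to (5, 2, 0): R·[5, 2, 0]ᵀ = (-5, -2, 0)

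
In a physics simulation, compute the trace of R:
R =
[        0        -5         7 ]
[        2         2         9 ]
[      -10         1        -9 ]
tr(R) = 0 + 2 - 9 = -7

The trace of a square matrix is the sum of its diagonal entries.
Diagonal entries of R: R[0][0] = 0, R[1][1] = 2, R[2][2] = -9.
tr(R) = 0 + 2 - 9 = -7.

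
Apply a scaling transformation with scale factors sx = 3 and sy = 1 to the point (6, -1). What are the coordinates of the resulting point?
(18, -1)

Scaling matrix:
[[3, 0], [0, 1]]
Result: (6 × 3, -1 × 1) = (18, -1)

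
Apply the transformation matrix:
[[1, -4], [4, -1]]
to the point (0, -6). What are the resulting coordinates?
(24, 6)

Matrix multiplication:
[[1, -4], [4, -1]] × [0, -6]ᵀ
= [1×0 + -4×-6, 4×0 + -1×-6]ᵀ
= [24.0000, 6.0000]ᵀ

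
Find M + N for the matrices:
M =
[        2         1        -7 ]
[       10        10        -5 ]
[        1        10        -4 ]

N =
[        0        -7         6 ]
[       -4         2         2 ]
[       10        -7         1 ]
M + N =
[        2        -6        -1 ]
[        6        12        -3 ]
[       11         3        -3 ]

Matrix addition is elementwise: (M+N)[i][j] = M[i][j] + N[i][j].
  (M+N)[0][0] = (2) + (0) = 2
  (M+N)[0][1] = (1) + (-7) = -6
  (M+N)[0][2] = (-7) + (6) = -1
  (M+N)[1][0] = (10) + (-4) = 6
  (M+N)[1][1] = (10) + (2) = 12
  (M+N)[1][2] = (-5) + (2) = -3
  (M+N)[2][0] = (1) + (10) = 11
  (M+N)[2][1] = (10) + (-7) = 3
  (M+N)[2][2] = (-4) + (1) = -3
M + N =
[        2        -6        -1 ]
[        6        12        -3 ]
[       11         3        -3 ]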